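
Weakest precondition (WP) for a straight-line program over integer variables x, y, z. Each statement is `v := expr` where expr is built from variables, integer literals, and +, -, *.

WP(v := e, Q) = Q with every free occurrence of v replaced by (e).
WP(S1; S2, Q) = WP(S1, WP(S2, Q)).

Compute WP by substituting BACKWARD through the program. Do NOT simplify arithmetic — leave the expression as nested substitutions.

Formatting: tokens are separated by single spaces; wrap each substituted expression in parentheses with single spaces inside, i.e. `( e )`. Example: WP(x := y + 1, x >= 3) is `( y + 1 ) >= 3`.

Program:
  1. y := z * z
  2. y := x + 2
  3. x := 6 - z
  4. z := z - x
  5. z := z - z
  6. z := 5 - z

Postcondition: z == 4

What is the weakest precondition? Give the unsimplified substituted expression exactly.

Answer: ( 5 - ( ( z - ( 6 - z ) ) - ( z - ( 6 - z ) ) ) ) == 4

Derivation:
post: z == 4
stmt 6: z := 5 - z  -- replace 1 occurrence(s) of z with (5 - z)
  => ( 5 - z ) == 4
stmt 5: z := z - z  -- replace 1 occurrence(s) of z with (z - z)
  => ( 5 - ( z - z ) ) == 4
stmt 4: z := z - x  -- replace 2 occurrence(s) of z with (z - x)
  => ( 5 - ( ( z - x ) - ( z - x ) ) ) == 4
stmt 3: x := 6 - z  -- replace 2 occurrence(s) of x with (6 - z)
  => ( 5 - ( ( z - ( 6 - z ) ) - ( z - ( 6 - z ) ) ) ) == 4
stmt 2: y := x + 2  -- replace 0 occurrence(s) of y with (x + 2)
  => ( 5 - ( ( z - ( 6 - z ) ) - ( z - ( 6 - z ) ) ) ) == 4
stmt 1: y := z * z  -- replace 0 occurrence(s) of y with (z * z)
  => ( 5 - ( ( z - ( 6 - z ) ) - ( z - ( 6 - z ) ) ) ) == 4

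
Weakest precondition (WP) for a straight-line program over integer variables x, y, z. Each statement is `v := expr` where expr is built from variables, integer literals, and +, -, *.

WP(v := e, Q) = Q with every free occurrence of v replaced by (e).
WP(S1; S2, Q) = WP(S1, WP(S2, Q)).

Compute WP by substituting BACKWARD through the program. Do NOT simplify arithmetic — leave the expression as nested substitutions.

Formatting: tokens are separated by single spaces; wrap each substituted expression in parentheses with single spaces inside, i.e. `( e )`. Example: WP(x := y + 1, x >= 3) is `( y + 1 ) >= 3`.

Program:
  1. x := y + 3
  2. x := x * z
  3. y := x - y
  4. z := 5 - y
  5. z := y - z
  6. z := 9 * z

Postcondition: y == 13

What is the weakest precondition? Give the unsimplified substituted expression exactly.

Answer: ( ( ( y + 3 ) * z ) - y ) == 13

Derivation:
post: y == 13
stmt 6: z := 9 * z  -- replace 0 occurrence(s) of z with (9 * z)
  => y == 13
stmt 5: z := y - z  -- replace 0 occurrence(s) of z with (y - z)
  => y == 13
stmt 4: z := 5 - y  -- replace 0 occurrence(s) of z with (5 - y)
  => y == 13
stmt 3: y := x - y  -- replace 1 occurrence(s) of y with (x - y)
  => ( x - y ) == 13
stmt 2: x := x * z  -- replace 1 occurrence(s) of x with (x * z)
  => ( ( x * z ) - y ) == 13
stmt 1: x := y + 3  -- replace 1 occurrence(s) of x with (y + 3)
  => ( ( ( y + 3 ) * z ) - y ) == 13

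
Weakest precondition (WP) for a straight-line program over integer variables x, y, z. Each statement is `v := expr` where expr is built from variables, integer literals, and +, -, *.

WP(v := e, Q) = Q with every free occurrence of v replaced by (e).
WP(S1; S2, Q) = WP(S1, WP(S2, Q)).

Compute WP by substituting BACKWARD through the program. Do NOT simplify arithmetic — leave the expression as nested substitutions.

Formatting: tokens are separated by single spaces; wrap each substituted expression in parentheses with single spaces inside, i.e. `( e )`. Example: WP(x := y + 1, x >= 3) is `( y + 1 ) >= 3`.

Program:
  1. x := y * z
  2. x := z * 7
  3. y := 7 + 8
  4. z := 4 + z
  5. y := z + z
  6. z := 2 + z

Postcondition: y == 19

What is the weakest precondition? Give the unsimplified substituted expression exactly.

post: y == 19
stmt 6: z := 2 + z  -- replace 0 occurrence(s) of z with (2 + z)
  => y == 19
stmt 5: y := z + z  -- replace 1 occurrence(s) of y with (z + z)
  => ( z + z ) == 19
stmt 4: z := 4 + z  -- replace 2 occurrence(s) of z with (4 + z)
  => ( ( 4 + z ) + ( 4 + z ) ) == 19
stmt 3: y := 7 + 8  -- replace 0 occurrence(s) of y with (7 + 8)
  => ( ( 4 + z ) + ( 4 + z ) ) == 19
stmt 2: x := z * 7  -- replace 0 occurrence(s) of x with (z * 7)
  => ( ( 4 + z ) + ( 4 + z ) ) == 19
stmt 1: x := y * z  -- replace 0 occurrence(s) of x with (y * z)
  => ( ( 4 + z ) + ( 4 + z ) ) == 19

Answer: ( ( 4 + z ) + ( 4 + z ) ) == 19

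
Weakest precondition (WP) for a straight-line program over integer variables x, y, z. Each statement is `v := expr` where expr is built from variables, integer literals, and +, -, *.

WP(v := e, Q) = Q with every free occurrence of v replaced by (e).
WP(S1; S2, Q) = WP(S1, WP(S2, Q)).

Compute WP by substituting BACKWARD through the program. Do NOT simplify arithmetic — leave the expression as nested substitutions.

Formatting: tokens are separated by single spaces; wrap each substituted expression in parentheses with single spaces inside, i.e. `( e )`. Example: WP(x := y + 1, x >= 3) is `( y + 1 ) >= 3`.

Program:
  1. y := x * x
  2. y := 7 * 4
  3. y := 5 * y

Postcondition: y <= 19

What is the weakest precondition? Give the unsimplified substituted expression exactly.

post: y <= 19
stmt 3: y := 5 * y  -- replace 1 occurrence(s) of y with (5 * y)
  => ( 5 * y ) <= 19
stmt 2: y := 7 * 4  -- replace 1 occurrence(s) of y with (7 * 4)
  => ( 5 * ( 7 * 4 ) ) <= 19
stmt 1: y := x * x  -- replace 0 occurrence(s) of y with (x * x)
  => ( 5 * ( 7 * 4 ) ) <= 19

Answer: ( 5 * ( 7 * 4 ) ) <= 19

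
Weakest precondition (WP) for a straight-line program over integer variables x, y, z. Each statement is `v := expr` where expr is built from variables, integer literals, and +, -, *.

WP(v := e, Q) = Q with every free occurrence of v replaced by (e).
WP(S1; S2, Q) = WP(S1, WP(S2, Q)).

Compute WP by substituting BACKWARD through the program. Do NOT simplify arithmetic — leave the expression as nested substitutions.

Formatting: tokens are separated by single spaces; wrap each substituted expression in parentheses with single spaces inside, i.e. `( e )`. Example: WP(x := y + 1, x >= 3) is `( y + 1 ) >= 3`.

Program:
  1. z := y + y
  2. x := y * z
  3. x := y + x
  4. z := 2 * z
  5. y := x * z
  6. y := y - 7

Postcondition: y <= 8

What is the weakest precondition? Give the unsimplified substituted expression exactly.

post: y <= 8
stmt 6: y := y - 7  -- replace 1 occurrence(s) of y with (y - 7)
  => ( y - 7 ) <= 8
stmt 5: y := x * z  -- replace 1 occurrence(s) of y with (x * z)
  => ( ( x * z ) - 7 ) <= 8
stmt 4: z := 2 * z  -- replace 1 occurrence(s) of z with (2 * z)
  => ( ( x * ( 2 * z ) ) - 7 ) <= 8
stmt 3: x := y + x  -- replace 1 occurrence(s) of x with (y + x)
  => ( ( ( y + x ) * ( 2 * z ) ) - 7 ) <= 8
stmt 2: x := y * z  -- replace 1 occurrence(s) of x with (y * z)
  => ( ( ( y + ( y * z ) ) * ( 2 * z ) ) - 7 ) <= 8
stmt 1: z := y + y  -- replace 2 occurrence(s) of z with (y + y)
  => ( ( ( y + ( y * ( y + y ) ) ) * ( 2 * ( y + y ) ) ) - 7 ) <= 8

Answer: ( ( ( y + ( y * ( y + y ) ) ) * ( 2 * ( y + y ) ) ) - 7 ) <= 8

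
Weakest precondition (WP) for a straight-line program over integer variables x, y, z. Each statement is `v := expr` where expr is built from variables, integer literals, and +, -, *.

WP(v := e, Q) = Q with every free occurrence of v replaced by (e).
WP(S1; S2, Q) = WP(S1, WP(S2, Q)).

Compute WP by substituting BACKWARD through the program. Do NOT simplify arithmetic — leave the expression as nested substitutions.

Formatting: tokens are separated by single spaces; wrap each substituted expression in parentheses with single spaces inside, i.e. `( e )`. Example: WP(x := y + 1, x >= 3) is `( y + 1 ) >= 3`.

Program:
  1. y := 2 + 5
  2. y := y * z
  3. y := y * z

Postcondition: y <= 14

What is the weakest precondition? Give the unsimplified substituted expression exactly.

Answer: ( ( ( 2 + 5 ) * z ) * z ) <= 14

Derivation:
post: y <= 14
stmt 3: y := y * z  -- replace 1 occurrence(s) of y with (y * z)
  => ( y * z ) <= 14
stmt 2: y := y * z  -- replace 1 occurrence(s) of y with (y * z)
  => ( ( y * z ) * z ) <= 14
stmt 1: y := 2 + 5  -- replace 1 occurrence(s) of y with (2 + 5)
  => ( ( ( 2 + 5 ) * z ) * z ) <= 14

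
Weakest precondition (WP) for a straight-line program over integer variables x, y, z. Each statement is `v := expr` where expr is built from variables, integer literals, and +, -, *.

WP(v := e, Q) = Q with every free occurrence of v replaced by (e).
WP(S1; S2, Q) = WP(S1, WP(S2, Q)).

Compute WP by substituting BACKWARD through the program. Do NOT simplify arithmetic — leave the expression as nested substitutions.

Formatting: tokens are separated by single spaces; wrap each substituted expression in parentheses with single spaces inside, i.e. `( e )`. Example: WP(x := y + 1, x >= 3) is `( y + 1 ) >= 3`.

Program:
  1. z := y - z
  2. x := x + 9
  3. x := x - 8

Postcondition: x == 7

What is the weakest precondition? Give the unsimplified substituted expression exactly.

Answer: ( ( x + 9 ) - 8 ) == 7

Derivation:
post: x == 7
stmt 3: x := x - 8  -- replace 1 occurrence(s) of x with (x - 8)
  => ( x - 8 ) == 7
stmt 2: x := x + 9  -- replace 1 occurrence(s) of x with (x + 9)
  => ( ( x + 9 ) - 8 ) == 7
stmt 1: z := y - z  -- replace 0 occurrence(s) of z with (y - z)
  => ( ( x + 9 ) - 8 ) == 7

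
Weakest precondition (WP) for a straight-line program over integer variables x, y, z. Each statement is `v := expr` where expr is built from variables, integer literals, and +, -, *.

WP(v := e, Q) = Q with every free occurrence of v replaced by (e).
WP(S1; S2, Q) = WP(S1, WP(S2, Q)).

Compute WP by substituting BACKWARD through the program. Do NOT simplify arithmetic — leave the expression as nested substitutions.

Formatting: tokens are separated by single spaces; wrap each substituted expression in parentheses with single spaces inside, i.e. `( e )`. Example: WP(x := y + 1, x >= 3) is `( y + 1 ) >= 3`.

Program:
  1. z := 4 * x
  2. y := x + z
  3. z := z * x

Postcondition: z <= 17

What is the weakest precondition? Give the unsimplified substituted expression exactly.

post: z <= 17
stmt 3: z := z * x  -- replace 1 occurrence(s) of z with (z * x)
  => ( z * x ) <= 17
stmt 2: y := x + z  -- replace 0 occurrence(s) of y with (x + z)
  => ( z * x ) <= 17
stmt 1: z := 4 * x  -- replace 1 occurrence(s) of z with (4 * x)
  => ( ( 4 * x ) * x ) <= 17

Answer: ( ( 4 * x ) * x ) <= 17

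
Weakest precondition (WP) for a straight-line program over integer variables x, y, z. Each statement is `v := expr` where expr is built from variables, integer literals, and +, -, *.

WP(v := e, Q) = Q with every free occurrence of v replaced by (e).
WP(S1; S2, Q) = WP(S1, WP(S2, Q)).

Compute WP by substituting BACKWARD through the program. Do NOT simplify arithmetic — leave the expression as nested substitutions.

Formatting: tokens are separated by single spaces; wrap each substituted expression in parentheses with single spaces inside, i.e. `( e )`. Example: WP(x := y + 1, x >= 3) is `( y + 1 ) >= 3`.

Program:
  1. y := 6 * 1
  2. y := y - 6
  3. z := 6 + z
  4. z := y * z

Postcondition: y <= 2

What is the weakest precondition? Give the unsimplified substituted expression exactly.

Answer: ( ( 6 * 1 ) - 6 ) <= 2

Derivation:
post: y <= 2
stmt 4: z := y * z  -- replace 0 occurrence(s) of z with (y * z)
  => y <= 2
stmt 3: z := 6 + z  -- replace 0 occurrence(s) of z with (6 + z)
  => y <= 2
stmt 2: y := y - 6  -- replace 1 occurrence(s) of y with (y - 6)
  => ( y - 6 ) <= 2
stmt 1: y := 6 * 1  -- replace 1 occurrence(s) of y with (6 * 1)
  => ( ( 6 * 1 ) - 6 ) <= 2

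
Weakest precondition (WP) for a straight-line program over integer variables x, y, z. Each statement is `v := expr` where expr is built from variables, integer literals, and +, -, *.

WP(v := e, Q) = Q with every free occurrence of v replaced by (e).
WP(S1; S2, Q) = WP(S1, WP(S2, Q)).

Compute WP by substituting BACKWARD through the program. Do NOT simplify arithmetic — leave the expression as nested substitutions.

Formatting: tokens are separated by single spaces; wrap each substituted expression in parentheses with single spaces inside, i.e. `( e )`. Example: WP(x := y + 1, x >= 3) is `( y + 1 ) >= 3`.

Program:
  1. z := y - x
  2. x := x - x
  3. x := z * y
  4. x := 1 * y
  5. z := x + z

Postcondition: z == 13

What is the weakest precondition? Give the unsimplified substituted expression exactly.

post: z == 13
stmt 5: z := x + z  -- replace 1 occurrence(s) of z with (x + z)
  => ( x + z ) == 13
stmt 4: x := 1 * y  -- replace 1 occurrence(s) of x with (1 * y)
  => ( ( 1 * y ) + z ) == 13
stmt 3: x := z * y  -- replace 0 occurrence(s) of x with (z * y)
  => ( ( 1 * y ) + z ) == 13
stmt 2: x := x - x  -- replace 0 occurrence(s) of x with (x - x)
  => ( ( 1 * y ) + z ) == 13
stmt 1: z := y - x  -- replace 1 occurrence(s) of z with (y - x)
  => ( ( 1 * y ) + ( y - x ) ) == 13

Answer: ( ( 1 * y ) + ( y - x ) ) == 13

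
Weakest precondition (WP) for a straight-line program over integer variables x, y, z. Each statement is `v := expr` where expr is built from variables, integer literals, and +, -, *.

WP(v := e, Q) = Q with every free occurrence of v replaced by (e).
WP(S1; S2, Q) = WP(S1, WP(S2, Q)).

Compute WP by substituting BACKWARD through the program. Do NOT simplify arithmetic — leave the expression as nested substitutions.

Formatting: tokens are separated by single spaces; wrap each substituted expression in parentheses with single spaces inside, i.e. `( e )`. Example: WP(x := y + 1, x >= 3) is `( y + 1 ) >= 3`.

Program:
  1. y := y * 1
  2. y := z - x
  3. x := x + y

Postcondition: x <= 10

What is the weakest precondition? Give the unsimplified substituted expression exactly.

post: x <= 10
stmt 3: x := x + y  -- replace 1 occurrence(s) of x with (x + y)
  => ( x + y ) <= 10
stmt 2: y := z - x  -- replace 1 occurrence(s) of y with (z - x)
  => ( x + ( z - x ) ) <= 10
stmt 1: y := y * 1  -- replace 0 occurrence(s) of y with (y * 1)
  => ( x + ( z - x ) ) <= 10

Answer: ( x + ( z - x ) ) <= 10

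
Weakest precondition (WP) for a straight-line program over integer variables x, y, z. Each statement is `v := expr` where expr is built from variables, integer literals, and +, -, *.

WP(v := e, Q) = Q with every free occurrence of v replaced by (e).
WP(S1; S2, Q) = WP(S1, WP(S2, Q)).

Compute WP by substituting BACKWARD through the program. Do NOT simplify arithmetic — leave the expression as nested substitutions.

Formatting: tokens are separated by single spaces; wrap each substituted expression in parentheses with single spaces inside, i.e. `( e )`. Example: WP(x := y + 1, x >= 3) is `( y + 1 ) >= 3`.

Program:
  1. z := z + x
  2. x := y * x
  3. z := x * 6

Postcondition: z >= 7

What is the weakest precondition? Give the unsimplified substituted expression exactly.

post: z >= 7
stmt 3: z := x * 6  -- replace 1 occurrence(s) of z with (x * 6)
  => ( x * 6 ) >= 7
stmt 2: x := y * x  -- replace 1 occurrence(s) of x with (y * x)
  => ( ( y * x ) * 6 ) >= 7
stmt 1: z := z + x  -- replace 0 occurrence(s) of z with (z + x)
  => ( ( y * x ) * 6 ) >= 7

Answer: ( ( y * x ) * 6 ) >= 7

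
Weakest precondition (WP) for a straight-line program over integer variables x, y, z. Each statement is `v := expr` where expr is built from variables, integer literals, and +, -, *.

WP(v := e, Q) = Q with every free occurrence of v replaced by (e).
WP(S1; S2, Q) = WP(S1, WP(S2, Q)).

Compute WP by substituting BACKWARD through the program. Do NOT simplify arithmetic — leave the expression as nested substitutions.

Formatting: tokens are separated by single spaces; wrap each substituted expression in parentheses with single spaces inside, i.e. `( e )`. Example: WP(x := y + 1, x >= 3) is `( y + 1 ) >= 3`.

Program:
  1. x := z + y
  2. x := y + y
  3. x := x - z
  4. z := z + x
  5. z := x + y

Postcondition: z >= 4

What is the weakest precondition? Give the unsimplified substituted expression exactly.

post: z >= 4
stmt 5: z := x + y  -- replace 1 occurrence(s) of z with (x + y)
  => ( x + y ) >= 4
stmt 4: z := z + x  -- replace 0 occurrence(s) of z with (z + x)
  => ( x + y ) >= 4
stmt 3: x := x - z  -- replace 1 occurrence(s) of x with (x - z)
  => ( ( x - z ) + y ) >= 4
stmt 2: x := y + y  -- replace 1 occurrence(s) of x with (y + y)
  => ( ( ( y + y ) - z ) + y ) >= 4
stmt 1: x := z + y  -- replace 0 occurrence(s) of x with (z + y)
  => ( ( ( y + y ) - z ) + y ) >= 4

Answer: ( ( ( y + y ) - z ) + y ) >= 4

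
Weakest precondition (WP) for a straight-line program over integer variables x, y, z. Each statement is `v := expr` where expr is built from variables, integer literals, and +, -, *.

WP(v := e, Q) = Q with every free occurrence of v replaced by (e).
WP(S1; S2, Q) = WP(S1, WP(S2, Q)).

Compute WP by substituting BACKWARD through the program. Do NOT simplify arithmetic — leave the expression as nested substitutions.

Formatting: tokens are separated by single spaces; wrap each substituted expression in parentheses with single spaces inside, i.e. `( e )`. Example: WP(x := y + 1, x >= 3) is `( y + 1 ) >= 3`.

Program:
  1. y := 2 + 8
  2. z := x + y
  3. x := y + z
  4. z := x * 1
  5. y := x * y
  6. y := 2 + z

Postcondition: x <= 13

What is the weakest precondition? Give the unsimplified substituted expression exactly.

post: x <= 13
stmt 6: y := 2 + z  -- replace 0 occurrence(s) of y with (2 + z)
  => x <= 13
stmt 5: y := x * y  -- replace 0 occurrence(s) of y with (x * y)
  => x <= 13
stmt 4: z := x * 1  -- replace 0 occurrence(s) of z with (x * 1)
  => x <= 13
stmt 3: x := y + z  -- replace 1 occurrence(s) of x with (y + z)
  => ( y + z ) <= 13
stmt 2: z := x + y  -- replace 1 occurrence(s) of z with (x + y)
  => ( y + ( x + y ) ) <= 13
stmt 1: y := 2 + 8  -- replace 2 occurrence(s) of y with (2 + 8)
  => ( ( 2 + 8 ) + ( x + ( 2 + 8 ) ) ) <= 13

Answer: ( ( 2 + 8 ) + ( x + ( 2 + 8 ) ) ) <= 13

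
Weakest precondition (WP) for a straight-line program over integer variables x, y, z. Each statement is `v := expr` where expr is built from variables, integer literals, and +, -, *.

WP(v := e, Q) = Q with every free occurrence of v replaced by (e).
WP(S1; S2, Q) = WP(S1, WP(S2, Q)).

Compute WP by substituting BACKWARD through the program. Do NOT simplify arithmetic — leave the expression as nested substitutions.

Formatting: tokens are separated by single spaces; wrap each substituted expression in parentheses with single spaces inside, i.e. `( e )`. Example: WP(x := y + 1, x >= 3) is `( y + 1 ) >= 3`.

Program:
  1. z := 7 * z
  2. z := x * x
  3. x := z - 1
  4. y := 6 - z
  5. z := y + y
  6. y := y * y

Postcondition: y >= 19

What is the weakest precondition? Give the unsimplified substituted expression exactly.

Answer: ( ( 6 - ( x * x ) ) * ( 6 - ( x * x ) ) ) >= 19

Derivation:
post: y >= 19
stmt 6: y := y * y  -- replace 1 occurrence(s) of y with (y * y)
  => ( y * y ) >= 19
stmt 5: z := y + y  -- replace 0 occurrence(s) of z with (y + y)
  => ( y * y ) >= 19
stmt 4: y := 6 - z  -- replace 2 occurrence(s) of y with (6 - z)
  => ( ( 6 - z ) * ( 6 - z ) ) >= 19
stmt 3: x := z - 1  -- replace 0 occurrence(s) of x with (z - 1)
  => ( ( 6 - z ) * ( 6 - z ) ) >= 19
stmt 2: z := x * x  -- replace 2 occurrence(s) of z with (x * x)
  => ( ( 6 - ( x * x ) ) * ( 6 - ( x * x ) ) ) >= 19
stmt 1: z := 7 * z  -- replace 0 occurrence(s) of z with (7 * z)
  => ( ( 6 - ( x * x ) ) * ( 6 - ( x * x ) ) ) >= 19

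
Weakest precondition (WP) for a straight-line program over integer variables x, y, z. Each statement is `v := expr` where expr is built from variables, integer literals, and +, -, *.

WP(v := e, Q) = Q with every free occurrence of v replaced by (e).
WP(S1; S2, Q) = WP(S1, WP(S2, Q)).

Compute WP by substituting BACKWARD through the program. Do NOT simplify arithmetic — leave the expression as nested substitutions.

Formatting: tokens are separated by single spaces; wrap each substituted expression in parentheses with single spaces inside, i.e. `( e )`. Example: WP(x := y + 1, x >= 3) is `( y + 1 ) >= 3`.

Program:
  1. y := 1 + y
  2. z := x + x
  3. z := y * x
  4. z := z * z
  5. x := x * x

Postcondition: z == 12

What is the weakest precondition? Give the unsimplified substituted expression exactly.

post: z == 12
stmt 5: x := x * x  -- replace 0 occurrence(s) of x with (x * x)
  => z == 12
stmt 4: z := z * z  -- replace 1 occurrence(s) of z with (z * z)
  => ( z * z ) == 12
stmt 3: z := y * x  -- replace 2 occurrence(s) of z with (y * x)
  => ( ( y * x ) * ( y * x ) ) == 12
stmt 2: z := x + x  -- replace 0 occurrence(s) of z with (x + x)
  => ( ( y * x ) * ( y * x ) ) == 12
stmt 1: y := 1 + y  -- replace 2 occurrence(s) of y with (1 + y)
  => ( ( ( 1 + y ) * x ) * ( ( 1 + y ) * x ) ) == 12

Answer: ( ( ( 1 + y ) * x ) * ( ( 1 + y ) * x ) ) == 12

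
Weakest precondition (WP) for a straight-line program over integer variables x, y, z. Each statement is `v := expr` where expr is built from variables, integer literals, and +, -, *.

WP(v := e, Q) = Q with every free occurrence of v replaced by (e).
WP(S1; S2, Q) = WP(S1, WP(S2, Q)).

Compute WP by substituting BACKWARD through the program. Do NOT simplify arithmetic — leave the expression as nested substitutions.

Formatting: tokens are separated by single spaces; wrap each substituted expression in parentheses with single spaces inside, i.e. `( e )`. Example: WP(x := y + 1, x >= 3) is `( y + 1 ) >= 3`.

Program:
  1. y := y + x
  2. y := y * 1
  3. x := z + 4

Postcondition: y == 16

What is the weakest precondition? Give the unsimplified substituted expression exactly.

Answer: ( ( y + x ) * 1 ) == 16

Derivation:
post: y == 16
stmt 3: x := z + 4  -- replace 0 occurrence(s) of x with (z + 4)
  => y == 16
stmt 2: y := y * 1  -- replace 1 occurrence(s) of y with (y * 1)
  => ( y * 1 ) == 16
stmt 1: y := y + x  -- replace 1 occurrence(s) of y with (y + x)
  => ( ( y + x ) * 1 ) == 16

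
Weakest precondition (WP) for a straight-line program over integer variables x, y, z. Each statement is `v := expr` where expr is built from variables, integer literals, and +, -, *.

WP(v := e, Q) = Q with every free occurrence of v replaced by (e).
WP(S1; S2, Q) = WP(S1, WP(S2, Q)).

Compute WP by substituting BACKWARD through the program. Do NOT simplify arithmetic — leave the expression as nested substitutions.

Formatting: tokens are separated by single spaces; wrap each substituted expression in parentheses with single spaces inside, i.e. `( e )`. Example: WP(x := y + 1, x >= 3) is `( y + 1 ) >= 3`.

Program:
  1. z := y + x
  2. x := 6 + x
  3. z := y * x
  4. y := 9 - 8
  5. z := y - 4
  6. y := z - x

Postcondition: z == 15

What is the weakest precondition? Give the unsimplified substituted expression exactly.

post: z == 15
stmt 6: y := z - x  -- replace 0 occurrence(s) of y with (z - x)
  => z == 15
stmt 5: z := y - 4  -- replace 1 occurrence(s) of z with (y - 4)
  => ( y - 4 ) == 15
stmt 4: y := 9 - 8  -- replace 1 occurrence(s) of y with (9 - 8)
  => ( ( 9 - 8 ) - 4 ) == 15
stmt 3: z := y * x  -- replace 0 occurrence(s) of z with (y * x)
  => ( ( 9 - 8 ) - 4 ) == 15
stmt 2: x := 6 + x  -- replace 0 occurrence(s) of x with (6 + x)
  => ( ( 9 - 8 ) - 4 ) == 15
stmt 1: z := y + x  -- replace 0 occurrence(s) of z with (y + x)
  => ( ( 9 - 8 ) - 4 ) == 15

Answer: ( ( 9 - 8 ) - 4 ) == 15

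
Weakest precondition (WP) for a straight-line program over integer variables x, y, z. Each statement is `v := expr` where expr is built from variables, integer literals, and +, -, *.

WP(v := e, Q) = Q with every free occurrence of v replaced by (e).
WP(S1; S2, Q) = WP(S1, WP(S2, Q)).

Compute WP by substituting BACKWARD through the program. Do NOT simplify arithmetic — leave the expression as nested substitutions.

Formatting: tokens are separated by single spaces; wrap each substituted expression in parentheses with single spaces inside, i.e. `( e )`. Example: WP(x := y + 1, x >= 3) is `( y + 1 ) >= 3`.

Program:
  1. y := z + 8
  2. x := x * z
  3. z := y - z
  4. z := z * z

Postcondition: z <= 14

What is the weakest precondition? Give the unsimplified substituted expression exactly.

Answer: ( ( ( z + 8 ) - z ) * ( ( z + 8 ) - z ) ) <= 14

Derivation:
post: z <= 14
stmt 4: z := z * z  -- replace 1 occurrence(s) of z with (z * z)
  => ( z * z ) <= 14
stmt 3: z := y - z  -- replace 2 occurrence(s) of z with (y - z)
  => ( ( y - z ) * ( y - z ) ) <= 14
stmt 2: x := x * z  -- replace 0 occurrence(s) of x with (x * z)
  => ( ( y - z ) * ( y - z ) ) <= 14
stmt 1: y := z + 8  -- replace 2 occurrence(s) of y with (z + 8)
  => ( ( ( z + 8 ) - z ) * ( ( z + 8 ) - z ) ) <= 14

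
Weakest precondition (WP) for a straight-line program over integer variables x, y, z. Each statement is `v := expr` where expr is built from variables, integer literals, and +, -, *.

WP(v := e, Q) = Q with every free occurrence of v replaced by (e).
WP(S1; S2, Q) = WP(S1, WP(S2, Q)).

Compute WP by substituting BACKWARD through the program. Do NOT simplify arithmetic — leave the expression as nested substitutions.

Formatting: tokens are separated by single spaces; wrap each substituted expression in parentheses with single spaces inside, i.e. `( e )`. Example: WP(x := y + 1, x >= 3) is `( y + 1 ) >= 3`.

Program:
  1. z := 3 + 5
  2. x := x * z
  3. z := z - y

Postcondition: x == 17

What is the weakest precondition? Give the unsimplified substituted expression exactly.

post: x == 17
stmt 3: z := z - y  -- replace 0 occurrence(s) of z with (z - y)
  => x == 17
stmt 2: x := x * z  -- replace 1 occurrence(s) of x with (x * z)
  => ( x * z ) == 17
stmt 1: z := 3 + 5  -- replace 1 occurrence(s) of z with (3 + 5)
  => ( x * ( 3 + 5 ) ) == 17

Answer: ( x * ( 3 + 5 ) ) == 17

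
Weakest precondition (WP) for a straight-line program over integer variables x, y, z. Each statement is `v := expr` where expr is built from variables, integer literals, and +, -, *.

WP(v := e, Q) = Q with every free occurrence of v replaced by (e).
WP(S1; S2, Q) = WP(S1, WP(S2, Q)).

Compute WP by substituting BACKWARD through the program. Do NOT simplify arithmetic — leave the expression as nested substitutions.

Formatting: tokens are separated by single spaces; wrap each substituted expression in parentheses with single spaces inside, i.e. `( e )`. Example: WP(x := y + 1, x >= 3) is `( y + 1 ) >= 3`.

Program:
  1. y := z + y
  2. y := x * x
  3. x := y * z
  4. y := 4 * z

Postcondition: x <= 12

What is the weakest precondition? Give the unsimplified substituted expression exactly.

Answer: ( ( x * x ) * z ) <= 12

Derivation:
post: x <= 12
stmt 4: y := 4 * z  -- replace 0 occurrence(s) of y with (4 * z)
  => x <= 12
stmt 3: x := y * z  -- replace 1 occurrence(s) of x with (y * z)
  => ( y * z ) <= 12
stmt 2: y := x * x  -- replace 1 occurrence(s) of y with (x * x)
  => ( ( x * x ) * z ) <= 12
stmt 1: y := z + y  -- replace 0 occurrence(s) of y with (z + y)
  => ( ( x * x ) * z ) <= 12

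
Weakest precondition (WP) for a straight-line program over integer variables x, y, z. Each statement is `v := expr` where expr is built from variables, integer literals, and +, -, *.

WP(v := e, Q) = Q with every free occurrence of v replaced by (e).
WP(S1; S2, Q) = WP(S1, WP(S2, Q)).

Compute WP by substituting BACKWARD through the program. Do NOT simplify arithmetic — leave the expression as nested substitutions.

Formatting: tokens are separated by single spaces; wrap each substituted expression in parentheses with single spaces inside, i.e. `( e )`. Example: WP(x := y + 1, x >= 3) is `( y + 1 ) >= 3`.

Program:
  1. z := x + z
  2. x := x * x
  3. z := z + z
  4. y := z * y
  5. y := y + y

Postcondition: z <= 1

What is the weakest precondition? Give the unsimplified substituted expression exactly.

Answer: ( ( x + z ) + ( x + z ) ) <= 1

Derivation:
post: z <= 1
stmt 5: y := y + y  -- replace 0 occurrence(s) of y with (y + y)
  => z <= 1
stmt 4: y := z * y  -- replace 0 occurrence(s) of y with (z * y)
  => z <= 1
stmt 3: z := z + z  -- replace 1 occurrence(s) of z with (z + z)
  => ( z + z ) <= 1
stmt 2: x := x * x  -- replace 0 occurrence(s) of x with (x * x)
  => ( z + z ) <= 1
stmt 1: z := x + z  -- replace 2 occurrence(s) of z with (x + z)
  => ( ( x + z ) + ( x + z ) ) <= 1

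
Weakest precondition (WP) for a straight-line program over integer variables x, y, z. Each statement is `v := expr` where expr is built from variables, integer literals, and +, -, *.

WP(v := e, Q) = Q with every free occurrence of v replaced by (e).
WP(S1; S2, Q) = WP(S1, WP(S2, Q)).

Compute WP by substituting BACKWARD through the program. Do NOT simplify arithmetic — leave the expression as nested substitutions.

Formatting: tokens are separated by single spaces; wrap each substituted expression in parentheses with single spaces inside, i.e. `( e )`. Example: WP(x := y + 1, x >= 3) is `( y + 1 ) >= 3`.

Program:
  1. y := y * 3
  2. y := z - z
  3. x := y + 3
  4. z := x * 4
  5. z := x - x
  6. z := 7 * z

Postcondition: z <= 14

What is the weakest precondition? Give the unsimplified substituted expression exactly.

post: z <= 14
stmt 6: z := 7 * z  -- replace 1 occurrence(s) of z with (7 * z)
  => ( 7 * z ) <= 14
stmt 5: z := x - x  -- replace 1 occurrence(s) of z with (x - x)
  => ( 7 * ( x - x ) ) <= 14
stmt 4: z := x * 4  -- replace 0 occurrence(s) of z with (x * 4)
  => ( 7 * ( x - x ) ) <= 14
stmt 3: x := y + 3  -- replace 2 occurrence(s) of x with (y + 3)
  => ( 7 * ( ( y + 3 ) - ( y + 3 ) ) ) <= 14
stmt 2: y := z - z  -- replace 2 occurrence(s) of y with (z - z)
  => ( 7 * ( ( ( z - z ) + 3 ) - ( ( z - z ) + 3 ) ) ) <= 14
stmt 1: y := y * 3  -- replace 0 occurrence(s) of y with (y * 3)
  => ( 7 * ( ( ( z - z ) + 3 ) - ( ( z - z ) + 3 ) ) ) <= 14

Answer: ( 7 * ( ( ( z - z ) + 3 ) - ( ( z - z ) + 3 ) ) ) <= 14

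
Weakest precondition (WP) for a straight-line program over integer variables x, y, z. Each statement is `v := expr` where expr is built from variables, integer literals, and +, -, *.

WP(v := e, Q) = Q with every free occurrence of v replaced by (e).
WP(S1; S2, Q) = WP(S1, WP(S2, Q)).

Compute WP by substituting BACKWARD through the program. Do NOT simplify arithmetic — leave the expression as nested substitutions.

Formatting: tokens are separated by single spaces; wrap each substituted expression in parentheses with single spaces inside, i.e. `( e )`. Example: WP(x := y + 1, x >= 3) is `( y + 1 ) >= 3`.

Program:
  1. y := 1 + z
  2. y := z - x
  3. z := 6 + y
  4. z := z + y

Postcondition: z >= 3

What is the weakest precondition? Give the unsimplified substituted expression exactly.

Answer: ( ( 6 + ( z - x ) ) + ( z - x ) ) >= 3

Derivation:
post: z >= 3
stmt 4: z := z + y  -- replace 1 occurrence(s) of z with (z + y)
  => ( z + y ) >= 3
stmt 3: z := 6 + y  -- replace 1 occurrence(s) of z with (6 + y)
  => ( ( 6 + y ) + y ) >= 3
stmt 2: y := z - x  -- replace 2 occurrence(s) of y with (z - x)
  => ( ( 6 + ( z - x ) ) + ( z - x ) ) >= 3
stmt 1: y := 1 + z  -- replace 0 occurrence(s) of y with (1 + z)
  => ( ( 6 + ( z - x ) ) + ( z - x ) ) >= 3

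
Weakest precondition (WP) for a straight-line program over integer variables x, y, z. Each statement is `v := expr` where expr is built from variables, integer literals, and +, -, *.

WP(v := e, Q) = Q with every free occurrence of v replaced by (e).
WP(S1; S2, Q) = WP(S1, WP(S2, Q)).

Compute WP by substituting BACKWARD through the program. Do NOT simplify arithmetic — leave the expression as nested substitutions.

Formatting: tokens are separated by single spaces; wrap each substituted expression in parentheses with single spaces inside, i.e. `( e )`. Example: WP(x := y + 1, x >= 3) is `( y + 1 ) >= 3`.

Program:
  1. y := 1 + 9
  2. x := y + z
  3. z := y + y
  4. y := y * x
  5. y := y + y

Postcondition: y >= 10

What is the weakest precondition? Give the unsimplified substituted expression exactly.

Answer: ( ( ( 1 + 9 ) * ( ( 1 + 9 ) + z ) ) + ( ( 1 + 9 ) * ( ( 1 + 9 ) + z ) ) ) >= 10

Derivation:
post: y >= 10
stmt 5: y := y + y  -- replace 1 occurrence(s) of y with (y + y)
  => ( y + y ) >= 10
stmt 4: y := y * x  -- replace 2 occurrence(s) of y with (y * x)
  => ( ( y * x ) + ( y * x ) ) >= 10
stmt 3: z := y + y  -- replace 0 occurrence(s) of z with (y + y)
  => ( ( y * x ) + ( y * x ) ) >= 10
stmt 2: x := y + z  -- replace 2 occurrence(s) of x with (y + z)
  => ( ( y * ( y + z ) ) + ( y * ( y + z ) ) ) >= 10
stmt 1: y := 1 + 9  -- replace 4 occurrence(s) of y with (1 + 9)
  => ( ( ( 1 + 9 ) * ( ( 1 + 9 ) + z ) ) + ( ( 1 + 9 ) * ( ( 1 + 9 ) + z ) ) ) >= 10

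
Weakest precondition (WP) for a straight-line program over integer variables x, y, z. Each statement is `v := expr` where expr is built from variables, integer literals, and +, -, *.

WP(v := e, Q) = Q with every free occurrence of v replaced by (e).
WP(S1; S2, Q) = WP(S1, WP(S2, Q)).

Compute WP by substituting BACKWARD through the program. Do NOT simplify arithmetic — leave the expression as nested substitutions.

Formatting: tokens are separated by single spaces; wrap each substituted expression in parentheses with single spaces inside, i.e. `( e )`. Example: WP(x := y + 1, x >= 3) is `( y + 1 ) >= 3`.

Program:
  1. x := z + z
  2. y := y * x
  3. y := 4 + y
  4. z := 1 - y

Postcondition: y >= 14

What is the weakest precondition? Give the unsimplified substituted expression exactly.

Answer: ( 4 + ( y * ( z + z ) ) ) >= 14

Derivation:
post: y >= 14
stmt 4: z := 1 - y  -- replace 0 occurrence(s) of z with (1 - y)
  => y >= 14
stmt 3: y := 4 + y  -- replace 1 occurrence(s) of y with (4 + y)
  => ( 4 + y ) >= 14
stmt 2: y := y * x  -- replace 1 occurrence(s) of y with (y * x)
  => ( 4 + ( y * x ) ) >= 14
stmt 1: x := z + z  -- replace 1 occurrence(s) of x with (z + z)
  => ( 4 + ( y * ( z + z ) ) ) >= 14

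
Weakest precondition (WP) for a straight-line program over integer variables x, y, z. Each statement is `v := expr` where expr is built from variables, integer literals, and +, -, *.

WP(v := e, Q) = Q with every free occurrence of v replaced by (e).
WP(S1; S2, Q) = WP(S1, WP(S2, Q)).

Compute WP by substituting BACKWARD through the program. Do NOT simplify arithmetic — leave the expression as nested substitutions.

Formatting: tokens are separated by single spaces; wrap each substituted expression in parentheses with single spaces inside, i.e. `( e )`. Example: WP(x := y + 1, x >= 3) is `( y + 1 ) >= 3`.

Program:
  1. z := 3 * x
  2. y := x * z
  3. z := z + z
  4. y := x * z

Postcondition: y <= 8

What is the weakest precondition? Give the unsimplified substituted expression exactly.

post: y <= 8
stmt 4: y := x * z  -- replace 1 occurrence(s) of y with (x * z)
  => ( x * z ) <= 8
stmt 3: z := z + z  -- replace 1 occurrence(s) of z with (z + z)
  => ( x * ( z + z ) ) <= 8
stmt 2: y := x * z  -- replace 0 occurrence(s) of y with (x * z)
  => ( x * ( z + z ) ) <= 8
stmt 1: z := 3 * x  -- replace 2 occurrence(s) of z with (3 * x)
  => ( x * ( ( 3 * x ) + ( 3 * x ) ) ) <= 8

Answer: ( x * ( ( 3 * x ) + ( 3 * x ) ) ) <= 8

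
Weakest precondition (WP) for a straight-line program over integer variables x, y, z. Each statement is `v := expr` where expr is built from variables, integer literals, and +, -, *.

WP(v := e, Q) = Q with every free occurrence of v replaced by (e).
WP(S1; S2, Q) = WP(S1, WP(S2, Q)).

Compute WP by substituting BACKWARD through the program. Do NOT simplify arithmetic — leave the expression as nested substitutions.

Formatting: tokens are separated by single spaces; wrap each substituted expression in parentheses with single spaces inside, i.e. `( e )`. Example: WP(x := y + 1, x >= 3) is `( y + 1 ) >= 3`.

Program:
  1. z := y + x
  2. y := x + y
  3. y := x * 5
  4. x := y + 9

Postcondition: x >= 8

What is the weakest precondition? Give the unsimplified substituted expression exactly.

Answer: ( ( x * 5 ) + 9 ) >= 8

Derivation:
post: x >= 8
stmt 4: x := y + 9  -- replace 1 occurrence(s) of x with (y + 9)
  => ( y + 9 ) >= 8
stmt 3: y := x * 5  -- replace 1 occurrence(s) of y with (x * 5)
  => ( ( x * 5 ) + 9 ) >= 8
stmt 2: y := x + y  -- replace 0 occurrence(s) of y with (x + y)
  => ( ( x * 5 ) + 9 ) >= 8
stmt 1: z := y + x  -- replace 0 occurrence(s) of z with (y + x)
  => ( ( x * 5 ) + 9 ) >= 8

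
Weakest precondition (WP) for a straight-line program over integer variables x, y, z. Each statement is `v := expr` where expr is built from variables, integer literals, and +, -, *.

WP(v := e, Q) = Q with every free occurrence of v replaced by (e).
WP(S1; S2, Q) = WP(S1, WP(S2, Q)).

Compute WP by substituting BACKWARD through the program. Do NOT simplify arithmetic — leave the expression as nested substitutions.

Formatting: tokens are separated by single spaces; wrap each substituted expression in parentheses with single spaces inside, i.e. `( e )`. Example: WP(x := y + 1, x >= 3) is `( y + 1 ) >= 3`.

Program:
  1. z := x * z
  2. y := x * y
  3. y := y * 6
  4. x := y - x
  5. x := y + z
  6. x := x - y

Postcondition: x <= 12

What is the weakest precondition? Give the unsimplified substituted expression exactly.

post: x <= 12
stmt 6: x := x - y  -- replace 1 occurrence(s) of x with (x - y)
  => ( x - y ) <= 12
stmt 5: x := y + z  -- replace 1 occurrence(s) of x with (y + z)
  => ( ( y + z ) - y ) <= 12
stmt 4: x := y - x  -- replace 0 occurrence(s) of x with (y - x)
  => ( ( y + z ) - y ) <= 12
stmt 3: y := y * 6  -- replace 2 occurrence(s) of y with (y * 6)
  => ( ( ( y * 6 ) + z ) - ( y * 6 ) ) <= 12
stmt 2: y := x * y  -- replace 2 occurrence(s) of y with (x * y)
  => ( ( ( ( x * y ) * 6 ) + z ) - ( ( x * y ) * 6 ) ) <= 12
stmt 1: z := x * z  -- replace 1 occurrence(s) of z with (x * z)
  => ( ( ( ( x * y ) * 6 ) + ( x * z ) ) - ( ( x * y ) * 6 ) ) <= 12

Answer: ( ( ( ( x * y ) * 6 ) + ( x * z ) ) - ( ( x * y ) * 6 ) ) <= 12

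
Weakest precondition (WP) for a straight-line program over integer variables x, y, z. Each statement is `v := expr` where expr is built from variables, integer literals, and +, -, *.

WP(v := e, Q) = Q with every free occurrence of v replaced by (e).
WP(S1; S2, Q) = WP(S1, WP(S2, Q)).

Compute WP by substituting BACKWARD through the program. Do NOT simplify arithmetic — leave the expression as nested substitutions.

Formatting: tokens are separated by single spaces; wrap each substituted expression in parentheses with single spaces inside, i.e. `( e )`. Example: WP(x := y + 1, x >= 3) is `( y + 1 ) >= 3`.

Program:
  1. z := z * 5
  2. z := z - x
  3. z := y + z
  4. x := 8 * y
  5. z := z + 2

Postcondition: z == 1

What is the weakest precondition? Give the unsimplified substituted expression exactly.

post: z == 1
stmt 5: z := z + 2  -- replace 1 occurrence(s) of z with (z + 2)
  => ( z + 2 ) == 1
stmt 4: x := 8 * y  -- replace 0 occurrence(s) of x with (8 * y)
  => ( z + 2 ) == 1
stmt 3: z := y + z  -- replace 1 occurrence(s) of z with (y + z)
  => ( ( y + z ) + 2 ) == 1
stmt 2: z := z - x  -- replace 1 occurrence(s) of z with (z - x)
  => ( ( y + ( z - x ) ) + 2 ) == 1
stmt 1: z := z * 5  -- replace 1 occurrence(s) of z with (z * 5)
  => ( ( y + ( ( z * 5 ) - x ) ) + 2 ) == 1

Answer: ( ( y + ( ( z * 5 ) - x ) ) + 2 ) == 1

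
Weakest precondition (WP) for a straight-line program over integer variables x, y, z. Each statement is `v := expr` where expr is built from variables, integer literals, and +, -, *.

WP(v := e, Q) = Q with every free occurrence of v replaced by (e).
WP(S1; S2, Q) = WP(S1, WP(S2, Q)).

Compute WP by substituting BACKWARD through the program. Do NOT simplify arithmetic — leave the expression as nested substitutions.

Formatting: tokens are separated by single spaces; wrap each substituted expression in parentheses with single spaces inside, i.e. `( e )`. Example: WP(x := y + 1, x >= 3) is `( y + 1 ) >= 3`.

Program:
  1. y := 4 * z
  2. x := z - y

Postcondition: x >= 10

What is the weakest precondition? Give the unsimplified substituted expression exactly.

post: x >= 10
stmt 2: x := z - y  -- replace 1 occurrence(s) of x with (z - y)
  => ( z - y ) >= 10
stmt 1: y := 4 * z  -- replace 1 occurrence(s) of y with (4 * z)
  => ( z - ( 4 * z ) ) >= 10

Answer: ( z - ( 4 * z ) ) >= 10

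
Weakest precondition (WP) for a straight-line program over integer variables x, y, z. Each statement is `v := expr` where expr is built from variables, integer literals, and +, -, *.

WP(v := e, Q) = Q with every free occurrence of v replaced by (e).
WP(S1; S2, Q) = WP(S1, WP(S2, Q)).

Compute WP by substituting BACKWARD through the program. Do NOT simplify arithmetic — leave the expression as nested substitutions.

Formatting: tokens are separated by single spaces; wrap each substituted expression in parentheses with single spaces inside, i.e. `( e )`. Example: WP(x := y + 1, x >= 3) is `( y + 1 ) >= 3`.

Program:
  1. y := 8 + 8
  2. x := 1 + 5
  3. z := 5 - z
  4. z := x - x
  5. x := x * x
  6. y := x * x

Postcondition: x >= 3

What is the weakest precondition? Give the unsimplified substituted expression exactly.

Answer: ( ( 1 + 5 ) * ( 1 + 5 ) ) >= 3

Derivation:
post: x >= 3
stmt 6: y := x * x  -- replace 0 occurrence(s) of y with (x * x)
  => x >= 3
stmt 5: x := x * x  -- replace 1 occurrence(s) of x with (x * x)
  => ( x * x ) >= 3
stmt 4: z := x - x  -- replace 0 occurrence(s) of z with (x - x)
  => ( x * x ) >= 3
stmt 3: z := 5 - z  -- replace 0 occurrence(s) of z with (5 - z)
  => ( x * x ) >= 3
stmt 2: x := 1 + 5  -- replace 2 occurrence(s) of x with (1 + 5)
  => ( ( 1 + 5 ) * ( 1 + 5 ) ) >= 3
stmt 1: y := 8 + 8  -- replace 0 occurrence(s) of y with (8 + 8)
  => ( ( 1 + 5 ) * ( 1 + 5 ) ) >= 3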